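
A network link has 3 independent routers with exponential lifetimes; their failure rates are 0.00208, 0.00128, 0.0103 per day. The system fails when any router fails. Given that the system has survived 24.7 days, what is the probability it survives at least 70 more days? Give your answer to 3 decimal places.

0.384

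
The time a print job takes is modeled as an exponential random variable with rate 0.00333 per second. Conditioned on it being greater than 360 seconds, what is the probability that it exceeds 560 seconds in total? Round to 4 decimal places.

By the memoryless property, P(X > 360+200 | X > 360) = P(X > 200).
P(X > 200) = e^(−0.666) ≈ 0.5138.

0.5138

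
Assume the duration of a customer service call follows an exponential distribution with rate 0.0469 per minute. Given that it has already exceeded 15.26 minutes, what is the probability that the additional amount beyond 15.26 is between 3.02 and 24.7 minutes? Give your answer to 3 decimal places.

0.554

Memoryless: the residual past 15.26 is again Exp(λ).
P(3.02 < residual < 24.7) = e^(−λ·3.02) − e^(−λ·24.7) = 0.86794 − 0.31398 ≈ 0.554.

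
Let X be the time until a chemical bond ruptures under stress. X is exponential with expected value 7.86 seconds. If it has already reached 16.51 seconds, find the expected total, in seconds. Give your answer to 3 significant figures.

The rate is λ = 1/7.86 = 0.127226 per second.
By memorylessness, E[X | X > 16.51] = 16.51 + 1/λ = 16.51 + 7.86 = 24.37 seconds.

24.4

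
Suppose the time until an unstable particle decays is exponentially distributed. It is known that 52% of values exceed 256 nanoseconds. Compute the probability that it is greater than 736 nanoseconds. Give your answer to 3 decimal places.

0.153

e^(−λ·256) = 0.52 ⇒ λ = −ln(0.52)/256 = 0.0025544.
P(X > 736) = e^(−0.0025544·736) = e^(−1.88) ≈ 0.153.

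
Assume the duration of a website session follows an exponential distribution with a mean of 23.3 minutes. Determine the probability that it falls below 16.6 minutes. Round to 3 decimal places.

The rate is λ = 1/23.3 = 0.0429185 per minute.
P(X ≤ 16.6) = 1 − e^(−λ·16.6) = 1 − e^(−0.71245) ≈ 0.510.

0.510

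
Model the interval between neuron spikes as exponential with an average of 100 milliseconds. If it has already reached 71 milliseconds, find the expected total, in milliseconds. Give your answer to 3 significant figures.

171

The rate is λ = 1/100 = 0.01 per millisecond.
By memorylessness, E[X | X > 71] = 71 + 1/λ = 71 + 100 = 171 milliseconds.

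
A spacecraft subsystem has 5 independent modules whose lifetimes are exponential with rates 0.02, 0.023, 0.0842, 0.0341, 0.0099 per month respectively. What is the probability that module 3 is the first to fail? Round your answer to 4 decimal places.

The time to first failure is exponential with rate Σλ = 0.02 + 0.023 + 0.0842 + 0.0341 + 0.0099 = 0.1712.
P(module 3 first) = λ_3/Σλ = 0.0842/0.1712 ≈ 0.4918.

0.4918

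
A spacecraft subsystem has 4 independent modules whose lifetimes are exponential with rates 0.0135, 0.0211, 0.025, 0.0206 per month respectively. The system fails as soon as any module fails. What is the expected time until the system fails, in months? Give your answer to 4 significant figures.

The time to first failure is exponential with rate Σλ = 0.0135 + 0.0211 + 0.025 + 0.0206 = 0.0802.
E[min] = 1/Σλ = 1/0.0802 = 12.4688 months.

12.47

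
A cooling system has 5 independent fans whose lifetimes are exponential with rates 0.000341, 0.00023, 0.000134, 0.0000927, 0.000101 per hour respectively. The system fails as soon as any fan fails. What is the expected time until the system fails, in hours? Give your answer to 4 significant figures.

1113

The time to first failure is exponential with rate Σλ = 0.000341 + 0.00023 + 0.000134 + 0.0000927 + 0.000101 = 0.0008987.
E[min] = 1/Σλ = 1/0.0008987 = 1112.72 hours.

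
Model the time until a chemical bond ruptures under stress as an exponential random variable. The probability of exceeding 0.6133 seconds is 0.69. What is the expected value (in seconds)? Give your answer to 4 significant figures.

e^(−λ·0.6133) = 0.69 ⇒ λ = −ln(0.69)/0.6133 = 0.605028.
Mean = 1/λ = 1.65282 seconds.

1.653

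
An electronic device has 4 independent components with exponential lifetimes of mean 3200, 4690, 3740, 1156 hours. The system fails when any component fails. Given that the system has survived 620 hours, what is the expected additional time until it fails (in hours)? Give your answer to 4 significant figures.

603.1

First-failure rate Σλ = 1/3200 + 1/4690 + 1/3740 + 1/1156 = 0.00165815.
By memorylessness the expected residual is 1/Σλ = 603.081 hours, regardless of the 620 already elapsed.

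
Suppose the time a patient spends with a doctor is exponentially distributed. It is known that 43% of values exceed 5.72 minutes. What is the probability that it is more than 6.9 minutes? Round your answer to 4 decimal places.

0.3613

e^(−λ·5.72) = 0.43 ⇒ λ = −ln(0.43)/5.72 = 0.147547.
P(X > 6.9) = e^(−0.147547·6.9) = e^(−1.0181) ≈ 0.3613.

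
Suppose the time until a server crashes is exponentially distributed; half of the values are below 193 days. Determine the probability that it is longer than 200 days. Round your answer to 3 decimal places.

For an exponential, median = ln(2)/λ, so λ = ln 2 / 193 = 0.00359144 per day.
P(X > 200) = e^(−λ·200) = e^(−0.71829) ≈ 0.488.

0.488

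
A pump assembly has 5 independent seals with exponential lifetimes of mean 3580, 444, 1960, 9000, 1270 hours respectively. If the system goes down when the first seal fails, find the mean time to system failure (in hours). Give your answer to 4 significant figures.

253.8

The first failure time is exponential with rate Σλ_i = 1/3580 + 1/444 + 1/1960 + 1/9000 + 1/1270 = 0.0039403 per hour.
E[min] = 1/Σλ = 1/0.0039403 = 253.788 hours.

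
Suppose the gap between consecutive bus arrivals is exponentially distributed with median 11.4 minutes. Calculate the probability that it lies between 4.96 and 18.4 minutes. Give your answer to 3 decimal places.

For an exponential, median = ln(2)/λ, so λ = ln 2 / 11.4 = 0.0608024 per minute.
P(4.96 < X < 18.4) = e^(−λ·4.96) − e^(−λ·18.4) = 0.73965 − 0.32668 ≈ 0.413.

0.413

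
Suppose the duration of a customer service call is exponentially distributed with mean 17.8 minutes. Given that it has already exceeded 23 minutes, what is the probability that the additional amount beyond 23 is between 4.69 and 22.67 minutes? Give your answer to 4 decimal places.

0.4885

The rate is λ = 1/17.8 = 0.0561798 per minute.
Memoryless: the residual past 23 is again Exp(λ).
P(4.69 < residual < 22.67) = e^(−λ·4.69) − e^(−λ·22.67) = 0.76837 − 0.27982 ≈ 0.4885.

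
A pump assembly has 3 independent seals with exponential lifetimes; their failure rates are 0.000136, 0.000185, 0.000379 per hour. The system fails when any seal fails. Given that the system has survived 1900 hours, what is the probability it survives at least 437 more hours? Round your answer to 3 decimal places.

0.736

Time to first failure ~ Exp(Σλ) with Σλ = 0.0007.
By memorylessness, P(T > 1900+437 | T > 1900) = P(T > 437) = e^(−0.0007·437) ≈ 0.736.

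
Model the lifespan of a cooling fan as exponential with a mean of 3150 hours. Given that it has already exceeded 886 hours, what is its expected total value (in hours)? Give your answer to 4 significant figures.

4036

The rate is λ = 1/3150 = 0.00031746 per hour.
By memorylessness, E[X | X > 886] = 886 + 1/λ = 886 + 3150 = 4036 hours.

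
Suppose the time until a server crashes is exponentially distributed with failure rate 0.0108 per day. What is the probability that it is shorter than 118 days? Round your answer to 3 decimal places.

0.720

P(X ≤ 118) = 1 − e^(−λ·118) = 1 − e^(−1.2744) ≈ 0.720.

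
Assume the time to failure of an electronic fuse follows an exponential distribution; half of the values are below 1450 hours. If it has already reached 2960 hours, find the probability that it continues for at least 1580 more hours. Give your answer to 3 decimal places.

For an exponential, median = ln(2)/λ, so λ = ln 2 / 1450 = 0.000478033 per hour.
P(X > s+t | X > s) = e^(−λ(s+t))/e^(−λs) = e^(−λt), independent of s = 2960.
P(X > 1580) = e^(−0.75529) ≈ 0.470.

0.470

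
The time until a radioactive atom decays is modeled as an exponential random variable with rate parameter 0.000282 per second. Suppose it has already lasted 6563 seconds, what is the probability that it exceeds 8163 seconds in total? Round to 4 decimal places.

The exponential is memoryless, so the remaining time is again Exp(λ): the condition X > 6563 is irrelevant.
P(X > 1600) = e^(−0.4512) ≈ 0.6369.

0.6369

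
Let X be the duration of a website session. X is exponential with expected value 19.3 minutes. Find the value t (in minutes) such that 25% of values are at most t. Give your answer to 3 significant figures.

5.55

The rate is λ = 1/19.3 = 0.0518135 per minute.
Set 1 − e^(−λt) = 0.25, so t = −ln(0.75)/λ = 0.28768/0.0518135 ≈ 5.55226 minutes.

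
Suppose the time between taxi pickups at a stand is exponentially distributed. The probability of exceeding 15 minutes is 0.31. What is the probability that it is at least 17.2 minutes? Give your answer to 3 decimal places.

0.261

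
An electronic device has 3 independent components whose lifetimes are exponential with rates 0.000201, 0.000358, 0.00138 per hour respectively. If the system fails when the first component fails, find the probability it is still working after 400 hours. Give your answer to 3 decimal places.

0.460

The time to first failure is exponential with rate Σλ = 0.000201 + 0.000358 + 0.00138 = 0.001939.
P(min > 400) = e^(−0.001939·400) = e^(−0.7756) ≈ 0.460.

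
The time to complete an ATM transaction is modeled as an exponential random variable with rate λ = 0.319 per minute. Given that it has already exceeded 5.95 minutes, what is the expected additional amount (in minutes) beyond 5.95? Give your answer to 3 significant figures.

By memorylessness, the remaining amount past any threshold is again Exp(λ) with mean 1/λ = 3.1348 minutes.

3.13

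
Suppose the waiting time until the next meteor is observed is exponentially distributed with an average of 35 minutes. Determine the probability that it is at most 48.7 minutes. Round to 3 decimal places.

0.751

The rate is λ = 1/35 = 0.0285714 per minute.
P(X ≤ 48.7) = 1 − e^(−λ·48.7) = 1 − e^(−1.3914) ≈ 0.751.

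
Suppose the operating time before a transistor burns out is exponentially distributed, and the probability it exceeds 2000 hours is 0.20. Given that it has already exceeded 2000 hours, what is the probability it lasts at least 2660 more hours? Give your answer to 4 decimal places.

0.1176

From e^(−λ·2000) = 0.20, λ = −ln(0.20)/2000 = 0.000804719.
Memoryless: P(X > 2000+2660 | X > 2000) = P(X > 2660) = e^(−0.000804719·2660) ≈ 0.1176.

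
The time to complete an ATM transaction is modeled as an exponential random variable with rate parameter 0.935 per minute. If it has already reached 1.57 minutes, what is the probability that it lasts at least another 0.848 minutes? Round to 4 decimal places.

0.4525

By the memoryless property, P(X > 1.57+0.848 | X > 1.57) = P(X > 0.848).
P(X > 0.848) = e^(−0.79288) ≈ 0.4525.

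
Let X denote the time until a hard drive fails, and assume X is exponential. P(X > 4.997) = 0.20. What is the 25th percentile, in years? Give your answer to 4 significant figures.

0.8932

e^(−λ·4.997) = 0.20 ⇒ λ = −ln(0.20)/4.997 = 0.322081.
25th percentile: 1 − e^(−λt) = 0.25, t = −ln(0.75)/λ = 0.893198 years.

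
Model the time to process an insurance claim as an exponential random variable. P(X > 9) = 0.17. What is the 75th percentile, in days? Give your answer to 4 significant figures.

7.041

e^(−λ·9) = 0.17 ⇒ λ = −ln(0.17)/9 = 0.196884.
75th percentile: 1 − e^(−λt) = 0.75, t = −ln(0.25)/λ = 7.04117 days.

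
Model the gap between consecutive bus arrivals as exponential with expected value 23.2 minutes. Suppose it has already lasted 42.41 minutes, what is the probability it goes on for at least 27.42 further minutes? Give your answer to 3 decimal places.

0.307

The rate is λ = 1/23.2 = 0.0431034 per minute.
By the memoryless property, P(X > 42.41+27.42 | X > 42.41) = P(X > 27.42).
P(X > 27.42) = e^(−1.1819) ≈ 0.307.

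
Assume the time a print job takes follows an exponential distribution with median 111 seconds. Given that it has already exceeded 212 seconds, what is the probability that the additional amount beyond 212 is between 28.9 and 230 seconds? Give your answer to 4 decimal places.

For an exponential, median = ln(2)/λ, so λ = ln 2 / 111 = 0.00624457 per second.
Memoryless: the residual past 212 is again Exp(λ).
P(28.9 < residual < 230) = e^(−λ·28.9) − e^(−λ·230) = 0.83488 − 0.23782 ≈ 0.5971.

0.5971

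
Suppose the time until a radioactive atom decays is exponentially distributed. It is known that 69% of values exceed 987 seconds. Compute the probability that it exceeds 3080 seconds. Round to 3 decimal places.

0.314

e^(−λ·987) = 0.69 ⇒ λ = −ln(0.69)/987 = 0.000375951.
P(X > 3080) = e^(−0.000375951·3080) = e^(−1.1579) ≈ 0.314.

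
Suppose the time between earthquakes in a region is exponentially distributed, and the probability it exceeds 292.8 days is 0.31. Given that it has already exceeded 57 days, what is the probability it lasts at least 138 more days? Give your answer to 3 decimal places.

0.576

From e^(−λ·292.8) = 0.31, λ = −ln(0.31)/292.8 = 0.00399994.
Memoryless: P(X > 57+138 | X > 57) = P(X > 138) = e^(−0.00399994·138) ≈ 0.576.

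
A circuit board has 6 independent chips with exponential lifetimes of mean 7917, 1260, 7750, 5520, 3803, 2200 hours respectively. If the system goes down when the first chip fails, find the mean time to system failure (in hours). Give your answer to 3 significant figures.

513

The first failure time is exponential with rate Σλ_i = 1/7917 + 1/1260 + 1/7750 + 1/5520 + 1/3803 + 1/2200 = 0.00194765 per hour.
E[min] = 1/Σλ = 1/0.00194765 = 513.44 hours.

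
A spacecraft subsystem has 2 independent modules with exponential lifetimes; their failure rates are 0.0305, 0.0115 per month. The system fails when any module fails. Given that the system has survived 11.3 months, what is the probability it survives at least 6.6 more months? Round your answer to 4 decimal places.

0.7579

Time to first failure ~ Exp(Σλ) with Σλ = 0.042.
By memorylessness, P(T > 11.3+6.6 | T > 11.3) = P(T > 6.6) = e^(−0.042·6.6) ≈ 0.7579.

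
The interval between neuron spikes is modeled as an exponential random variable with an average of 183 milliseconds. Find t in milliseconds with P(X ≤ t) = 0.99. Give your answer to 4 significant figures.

The rate is λ = 1/183 = 0.00546448 per millisecond.
Set 1 − e^(−λt) = 0.99, so t = −ln(0.01)/λ = 4.6052/0.00546448 ≈ 842.746 milliseconds.

842.7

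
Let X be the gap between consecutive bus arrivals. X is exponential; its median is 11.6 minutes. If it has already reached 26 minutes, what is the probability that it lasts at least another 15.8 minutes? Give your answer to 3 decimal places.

0.389

For an exponential, median = ln(2)/λ, so λ = ln 2 / 11.6 = 0.0597541 per minute.
The exponential is memoryless, so the remaining time is again Exp(λ): the condition X > 26 is irrelevant.
P(X > 15.8) = e^(−0.94411) ≈ 0.389.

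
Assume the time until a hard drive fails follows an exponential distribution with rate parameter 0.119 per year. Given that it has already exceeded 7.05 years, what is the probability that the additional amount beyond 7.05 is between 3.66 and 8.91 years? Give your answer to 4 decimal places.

0.3006

Memoryless: the residual past 7.05 is again Exp(λ).
P(3.66 < residual < 8.91) = e^(−λ·3.66) − e^(−λ·8.91) = 0.64692 − 0.34636 ≈ 0.3006.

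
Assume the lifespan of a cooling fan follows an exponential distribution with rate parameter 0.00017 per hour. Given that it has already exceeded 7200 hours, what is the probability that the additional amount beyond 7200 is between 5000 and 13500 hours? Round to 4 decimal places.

Memoryless: the residual past 7200 is again Exp(λ).
P(5000 < residual < 13500) = e^(−λ·5000) − e^(−λ·13500) = 0.42741 − 0.10076 ≈ 0.3267.

0.3267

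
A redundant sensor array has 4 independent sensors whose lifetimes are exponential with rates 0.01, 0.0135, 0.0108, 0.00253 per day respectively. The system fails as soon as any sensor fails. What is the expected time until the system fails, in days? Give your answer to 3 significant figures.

The time to first failure is exponential with rate Σλ = 0.01 + 0.0135 + 0.0108 + 0.00253 = 0.03683.
E[min] = 1/Σλ = 1/0.03683 = 27.1518 days.

27.2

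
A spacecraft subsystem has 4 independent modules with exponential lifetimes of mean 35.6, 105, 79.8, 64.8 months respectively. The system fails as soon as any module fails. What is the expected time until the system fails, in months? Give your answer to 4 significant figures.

The first failure time is exponential with rate Σλ_i = 1/35.6 + 1/105 + 1/79.8 + 1/64.8 = 0.0655771 per month.
E[min] = 1/Σλ = 1/0.0655771 = 15.2492 months.

15.25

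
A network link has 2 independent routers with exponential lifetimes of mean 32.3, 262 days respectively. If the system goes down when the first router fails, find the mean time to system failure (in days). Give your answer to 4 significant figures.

28.76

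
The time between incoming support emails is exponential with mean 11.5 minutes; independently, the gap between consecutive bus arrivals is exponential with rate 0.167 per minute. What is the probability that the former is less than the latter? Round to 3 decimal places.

0.342

λ_1 = 1/11.5 = 0.0869565, λ_2 = 0.167.
For independent exponentials, P(the former < the latter) = λ_1/(λ_1+λ_2) = 0.0869565/0.253957 ≈ 0.342.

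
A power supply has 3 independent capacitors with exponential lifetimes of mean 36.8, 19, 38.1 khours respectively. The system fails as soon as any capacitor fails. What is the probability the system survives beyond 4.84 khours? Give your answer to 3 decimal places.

0.599

The first failure time is exponential with rate Σλ_i = 1/36.8 + 1/19 + 1/38.1 = 0.106052 per khour.
P(min > 4.84) = e^(−0.106052·4.84) = e^(−0.51329) ≈ 0.599.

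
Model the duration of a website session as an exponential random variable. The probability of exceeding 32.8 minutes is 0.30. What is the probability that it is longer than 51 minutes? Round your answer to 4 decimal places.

e^(−λ·32.8) = 0.30 ⇒ λ = −ln(0.30)/32.8 = 0.0367065.
P(X > 51) = e^(−0.0367065·51) = e^(−1.872) ≈ 0.1538.

0.1538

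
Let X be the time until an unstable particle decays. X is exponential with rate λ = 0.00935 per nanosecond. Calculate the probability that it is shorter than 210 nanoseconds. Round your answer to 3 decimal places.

P(X ≤ 210) = 1 − e^(−λ·210) = 1 − e^(−1.9635) ≈ 0.860.

0.860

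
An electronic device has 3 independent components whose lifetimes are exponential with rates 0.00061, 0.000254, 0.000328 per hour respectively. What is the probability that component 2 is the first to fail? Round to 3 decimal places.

The time to first failure is exponential with rate Σλ = 0.00061 + 0.000254 + 0.000328 = 0.001192.
P(component 2 first) = λ_2/Σλ = 0.000254/0.001192 ≈ 0.213.

0.213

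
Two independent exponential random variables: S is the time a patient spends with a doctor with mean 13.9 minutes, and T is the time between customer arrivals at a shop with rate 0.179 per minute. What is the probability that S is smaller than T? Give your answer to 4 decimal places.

λ_1 = 1/13.9 = 0.0719424, λ_2 = 0.179.
For independent exponentials, P(S < T) = λ_1/(λ_1+λ_2) = 0.0719424/0.250942 ≈ 0.2867.

0.2867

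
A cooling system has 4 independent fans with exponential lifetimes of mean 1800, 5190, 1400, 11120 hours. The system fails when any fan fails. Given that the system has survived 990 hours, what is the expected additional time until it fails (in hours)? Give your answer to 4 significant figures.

644.1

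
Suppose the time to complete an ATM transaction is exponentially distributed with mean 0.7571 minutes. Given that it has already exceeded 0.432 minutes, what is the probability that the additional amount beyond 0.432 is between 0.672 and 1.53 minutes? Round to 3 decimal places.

The rate is λ = 1/0.7571 = 1.32083 per minute.
Memoryless: the residual past 0.432 is again Exp(λ).
P(0.672 < residual < 1.53) = e^(−λ·0.672) − e^(−λ·1.53) = 0.41164 − 0.13254 ≈ 0.279.

0.279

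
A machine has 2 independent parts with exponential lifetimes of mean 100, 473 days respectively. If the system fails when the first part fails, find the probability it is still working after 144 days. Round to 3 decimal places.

0.175

The first failure time is exponential with rate Σλ_i = 1/100 + 1/473 = 0.0121142 per day.
P(min > 144) = e^(−0.0121142·144) = e^(−1.7444) ≈ 0.175.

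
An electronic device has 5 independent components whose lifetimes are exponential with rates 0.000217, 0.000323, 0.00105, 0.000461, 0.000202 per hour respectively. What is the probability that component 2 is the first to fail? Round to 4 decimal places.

0.1434

The time to first failure is exponential with rate Σλ = 0.000217 + 0.000323 + 0.00105 + 0.000461 + 0.000202 = 0.002253.
P(component 2 first) = λ_2/Σλ = 0.000323/0.002253 ≈ 0.1434.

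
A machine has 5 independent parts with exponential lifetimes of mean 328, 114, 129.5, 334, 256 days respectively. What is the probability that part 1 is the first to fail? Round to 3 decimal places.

Rates: λ_i = 1/mean_i → 0.00304878, 0.00877193, 0.00772201, 0.00299401, 0.00390625; Σλ = 0.026443.
P(part 1 first) = λ_1/Σλ = 0.00304878/0.026443 ≈ 0.115.

0.115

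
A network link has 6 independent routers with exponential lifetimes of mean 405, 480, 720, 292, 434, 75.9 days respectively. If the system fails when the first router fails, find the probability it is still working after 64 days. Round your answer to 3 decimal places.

0.204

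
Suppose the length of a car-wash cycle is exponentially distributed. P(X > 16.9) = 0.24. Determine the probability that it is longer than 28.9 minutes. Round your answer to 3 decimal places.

0.087

e^(−λ·16.9) = 0.24 ⇒ λ = −ln(0.24)/16.9 = 0.0844448.
P(X > 28.9) = e^(−0.0844448·28.9) = e^(−2.4405) ≈ 0.087.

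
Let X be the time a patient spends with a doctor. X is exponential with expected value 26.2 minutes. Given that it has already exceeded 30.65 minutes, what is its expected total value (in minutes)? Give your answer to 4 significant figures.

The rate is λ = 1/26.2 = 0.0381679 per minute.
By memorylessness, E[X | X > 30.65] = 30.65 + 1/λ = 30.65 + 26.2 = 56.85 minutes.

56.85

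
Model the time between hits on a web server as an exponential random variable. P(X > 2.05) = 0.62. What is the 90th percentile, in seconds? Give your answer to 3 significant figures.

e^(−λ·2.05) = 0.62 ⇒ λ = −ln(0.62)/2.05 = 0.233188.
90th percentile: 1 − e^(−λt) = 0.9, t = −ln(0.1)/λ = 9.87436 seconds.

9.87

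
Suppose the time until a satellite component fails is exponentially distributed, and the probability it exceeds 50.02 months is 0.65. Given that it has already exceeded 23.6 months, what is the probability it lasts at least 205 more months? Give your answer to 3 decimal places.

From e^(−λ·50.02) = 0.65, λ = −ln(0.65)/50.02 = 0.00861221.
Memoryless: P(X > 23.6+205 | X > 23.6) = P(X > 205) = e^(−0.00861221·205) ≈ 0.171.

0.171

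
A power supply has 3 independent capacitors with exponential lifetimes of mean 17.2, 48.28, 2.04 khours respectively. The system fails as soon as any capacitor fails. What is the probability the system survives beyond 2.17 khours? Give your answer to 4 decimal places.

The first failure time is exponential with rate Σλ_i = 1/17.2 + 1/48.28 + 1/2.04 = 0.569048 per khour.
P(min > 2.17) = e^(−0.569048·2.17) = e^(−1.2348) ≈ 0.2909.

0.2909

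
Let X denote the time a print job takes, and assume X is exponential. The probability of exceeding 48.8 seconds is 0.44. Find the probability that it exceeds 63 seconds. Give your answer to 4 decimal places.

e^(−λ·48.8) = 0.44 ⇒ λ = −ln(0.44)/48.8 = 0.0168234.
P(X > 63) = e^(−0.0168234·63) = e^(−1.0599) ≈ 0.3465.

0.3465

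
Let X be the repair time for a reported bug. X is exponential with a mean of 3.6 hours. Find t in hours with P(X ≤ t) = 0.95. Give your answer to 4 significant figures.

10.78

The rate is λ = 1/3.6 = 0.277778 per hour.
Set 1 − e^(−λt) = 0.95, so t = −ln(0.05)/λ = 2.9957/0.277778 ≈ 10.7846 hours.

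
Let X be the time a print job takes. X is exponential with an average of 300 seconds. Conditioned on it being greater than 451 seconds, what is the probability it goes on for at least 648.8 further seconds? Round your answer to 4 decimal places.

0.1150

The rate is λ = 1/300 = 0.00333333 per second.
P(X > s+t | X > s) = e^(−λ(s+t))/e^(−λs) = e^(−λt), independent of s = 451.
P(X > 648.8) = e^(−2.1627) ≈ 0.1150.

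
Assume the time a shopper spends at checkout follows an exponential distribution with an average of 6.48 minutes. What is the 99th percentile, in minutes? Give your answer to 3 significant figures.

29.8

The rate is λ = 1/6.48 = 0.154321 per minute.
Set 1 − e^(−λt) = 0.99, so t = −ln(0.01)/λ = 4.6052/0.154321 ≈ 29.8415 minutes.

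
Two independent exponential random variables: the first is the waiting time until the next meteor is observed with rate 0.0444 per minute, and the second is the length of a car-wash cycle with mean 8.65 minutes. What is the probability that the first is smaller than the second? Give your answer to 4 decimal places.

0.2775

λ_1 = 0.0444, λ_2 = 1/8.65 = 0.115607.
For independent exponentials, P(the first < the second) = λ_1/(λ_1+λ_2) = 0.0444/0.160007 ≈ 0.2775.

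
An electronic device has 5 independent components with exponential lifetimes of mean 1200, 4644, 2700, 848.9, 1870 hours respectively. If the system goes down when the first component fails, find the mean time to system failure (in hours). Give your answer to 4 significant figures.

319.3

The first failure time is exponential with rate Σλ_i = 1/1200 + 1/4644 + 1/2700 + 1/848.9 + 1/1870 = 0.00313179 per hour.
E[min] = 1/Σλ = 1/0.00313179 = 319.306 hours.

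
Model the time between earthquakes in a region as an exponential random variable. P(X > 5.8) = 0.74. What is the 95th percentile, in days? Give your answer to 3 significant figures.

57.7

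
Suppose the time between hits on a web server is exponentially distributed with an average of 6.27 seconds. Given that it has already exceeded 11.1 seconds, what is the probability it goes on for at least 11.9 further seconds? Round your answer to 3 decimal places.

The rate is λ = 1/6.27 = 0.15949 per second.
The exponential is memoryless, so the remaining time is again Exp(λ): the condition X > 11.1 is irrelevant.
P(X > 11.9) = e^(−1.8979) ≈ 0.150.

0.150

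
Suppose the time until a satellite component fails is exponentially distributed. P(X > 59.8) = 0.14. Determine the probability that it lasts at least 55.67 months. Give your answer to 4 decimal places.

0.1604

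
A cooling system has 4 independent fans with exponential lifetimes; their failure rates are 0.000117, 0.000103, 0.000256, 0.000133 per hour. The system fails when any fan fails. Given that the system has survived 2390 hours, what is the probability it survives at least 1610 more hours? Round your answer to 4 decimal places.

Time to first failure ~ Exp(Σλ) with Σλ = 0.000609.
By memorylessness, P(T > 2390+1610 | T > 2390) = P(T > 1610) = e^(−0.000609·1610) ≈ 0.3751.

0.3751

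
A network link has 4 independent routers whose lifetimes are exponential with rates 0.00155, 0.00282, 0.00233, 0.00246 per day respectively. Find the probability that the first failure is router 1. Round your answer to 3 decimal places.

The time to first failure is exponential with rate Σλ = 0.00155 + 0.00282 + 0.00233 + 0.00246 = 0.00916.
P(router 1 first) = λ_1/Σλ = 0.00155/0.00916 ≈ 0.169.

0.169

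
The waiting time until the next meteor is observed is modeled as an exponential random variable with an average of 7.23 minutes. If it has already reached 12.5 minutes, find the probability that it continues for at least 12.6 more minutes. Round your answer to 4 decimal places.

The rate is λ = 1/7.23 = 0.138313 per minute.
The exponential is memoryless, so the remaining time is again Exp(λ): the condition X > 12.5 is irrelevant.
P(X > 12.6) = e^(−1.7427) ≈ 0.1750.

0.1750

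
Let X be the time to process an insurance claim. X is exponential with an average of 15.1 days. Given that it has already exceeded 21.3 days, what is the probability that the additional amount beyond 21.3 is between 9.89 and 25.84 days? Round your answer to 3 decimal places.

The rate is λ = 1/15.1 = 0.0662252 per day.
Memoryless: the residual past 21.3 is again Exp(λ).
P(9.89 < residual < 25.84) = e^(−λ·9.89) − e^(−λ·25.84) = 0.51946 − 0.18064 ≈ 0.339.

0.339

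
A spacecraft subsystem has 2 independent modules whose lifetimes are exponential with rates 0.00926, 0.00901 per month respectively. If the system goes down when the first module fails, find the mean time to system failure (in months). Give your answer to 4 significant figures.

54.73

The time to first failure is exponential with rate Σλ = 0.00926 + 0.00901 = 0.01827.
E[min] = 1/Σλ = 1/0.01827 = 54.7345 months.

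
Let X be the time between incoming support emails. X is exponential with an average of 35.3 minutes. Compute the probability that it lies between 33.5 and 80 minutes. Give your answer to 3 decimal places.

The rate is λ = 1/35.3 = 0.0283286 per minute.
P(33.5 < X < 80) = e^(−λ·33.5) − e^(−λ·80) = 0.38712 − 0.10370 ≈ 0.283.

0.283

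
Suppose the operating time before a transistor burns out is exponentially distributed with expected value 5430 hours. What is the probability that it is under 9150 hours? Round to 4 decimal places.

0.8146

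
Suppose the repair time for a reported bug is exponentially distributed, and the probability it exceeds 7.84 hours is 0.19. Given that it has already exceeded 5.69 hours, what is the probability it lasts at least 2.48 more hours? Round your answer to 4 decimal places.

0.5914

From e^(−λ·7.84) = 0.19, λ = −ln(0.19)/7.84 = 0.211828.
Memoryless: P(X > 5.69+2.48 | X > 5.69) = P(X > 2.48) = e^(−0.211828·2.48) ≈ 0.5914.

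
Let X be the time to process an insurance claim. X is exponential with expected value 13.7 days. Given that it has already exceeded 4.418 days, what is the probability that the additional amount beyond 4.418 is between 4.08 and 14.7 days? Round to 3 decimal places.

0.400

The rate is λ = 1/13.7 = 0.0729927 per day.
Memoryless: the residual past 4.418 is again Exp(λ).
P(4.08 < residual < 14.7) = e^(−λ·4.08) − e^(−λ·14.7) = 0.74244 − 0.34198 ≈ 0.400.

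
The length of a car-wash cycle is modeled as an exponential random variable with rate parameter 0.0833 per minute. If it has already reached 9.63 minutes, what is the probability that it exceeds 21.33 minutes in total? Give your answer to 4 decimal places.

0.3773

P(X > s+t | X > s) = e^(−λ(s+t))/e^(−λs) = e^(−λt), independent of s = 9.63.
P(X > 11.7) = e^(−0.97461) ≈ 0.3773.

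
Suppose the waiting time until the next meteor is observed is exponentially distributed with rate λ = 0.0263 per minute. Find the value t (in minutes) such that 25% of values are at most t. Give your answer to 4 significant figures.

Set 1 − e^(−λt) = 0.25, so t = −ln(0.75)/λ = 0.28768/0.0263 ≈ 10.9385 minutes.

10.94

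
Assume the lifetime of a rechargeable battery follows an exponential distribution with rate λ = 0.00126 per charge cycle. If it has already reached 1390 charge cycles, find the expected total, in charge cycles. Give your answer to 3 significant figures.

2180

By memorylessness, E[X | X > 1390] = 1390 + 1/λ = 1390 + 793.651 = 2183.65 charge cycles.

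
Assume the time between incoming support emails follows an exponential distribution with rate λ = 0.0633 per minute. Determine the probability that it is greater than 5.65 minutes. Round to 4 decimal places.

0.6993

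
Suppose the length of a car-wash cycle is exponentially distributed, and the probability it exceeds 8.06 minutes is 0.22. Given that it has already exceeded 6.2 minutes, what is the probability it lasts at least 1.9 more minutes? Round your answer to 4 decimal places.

0.6998

From e^(−λ·8.06) = 0.22, λ = −ln(0.22)/8.06 = 0.187857.
Memoryless: P(X > 6.2+1.9 | X > 6.2) = P(X > 1.9) = e^(−0.187857·1.9) ≈ 0.6998.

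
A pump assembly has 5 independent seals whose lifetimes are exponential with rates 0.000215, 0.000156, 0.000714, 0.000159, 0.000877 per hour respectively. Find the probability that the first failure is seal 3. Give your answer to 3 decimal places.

0.337

The time to first failure is exponential with rate Σλ = 0.000215 + 0.000156 + 0.000714 + 0.000159 + 0.000877 = 0.002121.
P(seal 3 first) = λ_3/Σλ = 0.000714/0.002121 ≈ 0.337.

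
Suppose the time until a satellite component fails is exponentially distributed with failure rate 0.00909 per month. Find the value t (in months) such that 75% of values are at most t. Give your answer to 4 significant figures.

152.5

Set 1 − e^(−λt) = 0.75, so t = −ln(0.25)/λ = 1.3863/0.00909 ≈ 152.508 months.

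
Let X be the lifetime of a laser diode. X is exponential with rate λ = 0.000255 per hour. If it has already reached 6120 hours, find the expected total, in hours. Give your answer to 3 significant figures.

By memorylessness, E[X | X > 6120] = 6120 + 1/λ = 6120 + 3921.57 = 10041.6 hours.

10000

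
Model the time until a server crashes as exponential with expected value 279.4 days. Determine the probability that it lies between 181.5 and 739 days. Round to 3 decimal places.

The rate is λ = 1/279.4 = 0.0035791 per day.
P(181.5 < X < 739) = e^(−λ·181.5) − e^(−λ·739) = 0.52225 − 0.07101 ≈ 0.451.

0.451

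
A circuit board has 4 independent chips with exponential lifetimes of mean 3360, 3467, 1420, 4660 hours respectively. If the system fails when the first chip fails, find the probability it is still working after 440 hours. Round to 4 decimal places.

0.5157

The first failure time is exponential with rate Σλ_i = 1/3360 + 1/3467 + 1/1420 + 1/4660 = 0.00150487 per hour.
P(min > 440) = e^(−0.00150487·440) = e^(−0.66214) ≈ 0.5157.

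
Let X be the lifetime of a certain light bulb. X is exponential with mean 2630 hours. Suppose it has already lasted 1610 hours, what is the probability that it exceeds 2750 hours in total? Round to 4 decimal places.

The rate is λ = 1/2630 = 0.000380228 per hour.
P(X > s+t | X > s) = e^(−λ(s+t))/e^(−λs) = e^(−λt), independent of s = 1610.
P(X > 1140) = e^(−0.43346) ≈ 0.6483.

0.6483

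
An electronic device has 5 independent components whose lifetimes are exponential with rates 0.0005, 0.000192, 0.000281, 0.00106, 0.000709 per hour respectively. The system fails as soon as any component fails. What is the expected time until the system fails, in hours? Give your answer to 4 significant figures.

364.7

The time to first failure is exponential with rate Σλ = 0.0005 + 0.000192 + 0.000281 + 0.00106 + 0.000709 = 0.002742.
E[min] = 1/Σλ = 1/0.002742 = 364.697 hours.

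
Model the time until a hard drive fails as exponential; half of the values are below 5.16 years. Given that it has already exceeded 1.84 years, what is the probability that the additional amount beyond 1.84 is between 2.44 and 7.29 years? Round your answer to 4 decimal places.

0.3449

For an exponential, median = ln(2)/λ, so λ = ln 2 / 5.16 = 0.134331 per year.
Memoryless: the residual past 1.84 is again Exp(λ).
P(2.44 < residual < 7.29) = e^(−λ·2.44) − e^(−λ·7.29) = 0.72053 − 0.37558 ≈ 0.3449.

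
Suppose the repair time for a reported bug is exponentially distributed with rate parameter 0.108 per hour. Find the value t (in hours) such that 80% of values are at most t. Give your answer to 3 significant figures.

14.9

Set 1 − e^(−λt) = 0.8, so t = −ln(0.2)/λ = 1.6094/0.108 ≈ 14.9022 hours.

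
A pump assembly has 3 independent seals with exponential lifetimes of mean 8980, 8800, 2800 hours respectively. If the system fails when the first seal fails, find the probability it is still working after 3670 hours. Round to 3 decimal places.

The first failure time is exponential with rate Σλ_i = 1/8980 + 1/8800 + 1/2800 = 0.000582138 per hour.
P(min > 3670) = e^(−0.000582138·3670) = e^(−2.1364) ≈ 0.118.

0.118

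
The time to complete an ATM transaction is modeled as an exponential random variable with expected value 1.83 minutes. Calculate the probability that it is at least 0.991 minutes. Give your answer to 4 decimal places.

0.5819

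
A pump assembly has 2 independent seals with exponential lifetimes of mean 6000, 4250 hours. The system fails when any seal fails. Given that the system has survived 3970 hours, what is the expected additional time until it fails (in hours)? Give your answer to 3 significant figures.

First-failure rate Σλ = 1/6000 + 1/4250 = 0.000401961.
By memorylessness the expected residual is 1/Σλ = 2487.8 hours, regardless of the 3970 already elapsed.

2490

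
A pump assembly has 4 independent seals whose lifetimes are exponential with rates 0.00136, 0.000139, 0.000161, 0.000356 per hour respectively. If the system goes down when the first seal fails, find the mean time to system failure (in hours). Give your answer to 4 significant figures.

The time to first failure is exponential with rate Σλ = 0.00136 + 0.000139 + 0.000161 + 0.000356 = 0.002016.
E[min] = 1/Σλ = 1/0.002016 = 496.032 hours.

496.0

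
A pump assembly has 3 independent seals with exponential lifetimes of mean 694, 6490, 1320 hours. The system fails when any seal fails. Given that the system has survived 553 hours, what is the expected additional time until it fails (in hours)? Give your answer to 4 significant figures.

First-failure rate Σλ = 1/694 + 1/6490 + 1/1320 = 0.00235258.
By memorylessness the expected residual is 1/Σλ = 425.065 hours, regardless of the 553 already elapsed.

425.1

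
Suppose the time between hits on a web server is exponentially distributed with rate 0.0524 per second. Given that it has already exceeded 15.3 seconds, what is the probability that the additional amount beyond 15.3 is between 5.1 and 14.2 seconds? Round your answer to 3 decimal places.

0.290

Memoryless: the residual past 15.3 is again Exp(λ).
P(5.1 < residual < 14.2) = e^(−λ·5.1) − e^(−λ·14.2) = 0.76549 − 0.47517 ≈ 0.290.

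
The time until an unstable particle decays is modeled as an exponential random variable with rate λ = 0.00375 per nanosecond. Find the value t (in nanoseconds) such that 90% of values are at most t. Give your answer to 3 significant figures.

614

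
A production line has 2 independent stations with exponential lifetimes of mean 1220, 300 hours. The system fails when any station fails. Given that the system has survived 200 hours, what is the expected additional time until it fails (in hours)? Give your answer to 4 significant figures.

240.8

First-failure rate Σλ = 1/1220 + 1/300 = 0.00415301.
By memorylessness the expected residual is 1/Σλ = 240.789 hours, regardless of the 200 already elapsed.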